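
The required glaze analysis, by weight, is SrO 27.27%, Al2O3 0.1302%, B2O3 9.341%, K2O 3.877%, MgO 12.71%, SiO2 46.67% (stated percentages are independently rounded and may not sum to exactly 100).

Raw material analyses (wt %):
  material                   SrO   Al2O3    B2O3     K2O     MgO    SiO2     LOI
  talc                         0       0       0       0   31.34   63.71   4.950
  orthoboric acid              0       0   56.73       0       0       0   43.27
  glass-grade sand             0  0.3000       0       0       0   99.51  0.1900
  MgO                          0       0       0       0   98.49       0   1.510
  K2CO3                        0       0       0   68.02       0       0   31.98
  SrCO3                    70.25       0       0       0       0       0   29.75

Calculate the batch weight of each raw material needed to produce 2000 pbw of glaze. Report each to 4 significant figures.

Batch per 2000 pbw glaze:
  talc: 109.3 pbw
  orthoboric acid: 329.3 pbw
  glass-grade sand: 868.0 pbw
  MgO: 223.3 pbw
  K2CO3: 114.0 pbw
  SrCO3: 776.4 pbw
Total batch = 2420 pbw; LOI loss = 420.4 pbw; yield = 82.63%

In-progress results are printed with 4-significant-figure rounding within the worked lines — the working math runs at exact precision end to end. A single rounding produces each reported result; derived quantities, which include the six compositions, yield, net glass mass, LOI, the totals, are rebuilt at exact precision, as they appear in either problem or answer, from the weighed amounts at 2000 pbw of glass.
Target masses of each oxide per 2000 pbw glaze:
  SrO: 27.27% × 2000 = 545.4 pbw
  Al2O3: 0.1302% × 2000 = 2.604 pbw
  B2O3: 9.341% × 2000 = 186.8 pbw
  K2O: 3.877% × 2000 = 77.54 pbw
  MgO: 12.71% × 2000 = 254.2 pbw
  SiO2: 46.67% × 2000 = 933.4 pbw
Mass-balance tally per oxide working from each reported weight, relative to the basis at hand (sums match the target masses given rounding of the digits):
  SrO: 776.4·0.7025 = 545.4 pbw (target 545.4 pbw)
  Al2O3: 868.0·0.003000 = 2.604 pbw (target 2.604 pbw)
  B2O3: 329.3·0.5673 = 186.8 pbw (target 186.8 pbw)
  K2O: 114.0·0.6802 = 77.54 pbw (target 77.54 pbw)
  MgO: 109.3·0.3134 + 223.3·0.9849 = 254.2 pbw (target 254.2 pbw)
  SiO2: 109.3·0.6371 + 868.0·0.9951 = 933.4 pbw (target 933.4 pbw)
Consistency of the glass mass: Σ batch − LOI loss = 2000 pbw (per-oxide target masses sum to 2000 pbw; with the basis standing at 2000 pbw — differing by rounding only).
Whole-batch sum: Σ batch = 2420 pbw; LOI loss = Σ batch·LOI = 420.4 pbw; the yield ratio, glass ÷ batch: 82.63%.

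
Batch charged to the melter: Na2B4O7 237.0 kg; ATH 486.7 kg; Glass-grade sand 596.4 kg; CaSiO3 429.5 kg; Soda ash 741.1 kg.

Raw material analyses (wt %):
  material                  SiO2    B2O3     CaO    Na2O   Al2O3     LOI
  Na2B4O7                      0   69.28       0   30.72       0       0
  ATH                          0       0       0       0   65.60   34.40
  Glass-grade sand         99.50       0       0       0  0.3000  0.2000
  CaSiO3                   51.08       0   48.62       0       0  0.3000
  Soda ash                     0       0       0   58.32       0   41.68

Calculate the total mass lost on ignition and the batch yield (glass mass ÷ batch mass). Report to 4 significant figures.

Exact precision is carried through every step; rounding to four significant figures applies to each in-between result as printed; a single rounding completes each reported figure; all derived quantities, including yield, totals, LOI, five oxide percentages, net glass mass, are recomputed from the batch weights at 2012 kg of glass in full float precision as they appear in the problem or the answer.
LOI of each material in turn:
  Na2B4O7: 237.0 × 0 = 0 kg
  ATH: 486.7 × 0.3440 = 167.4 kg
  Glass-grade sand: 596.4 × 0.002000 = 1.193 kg
  CaSiO3: 429.5 × 0.003000 = 1.288 kg
  Soda ash: 741.1 × 0.4168 = 308.9 kg
Total LOI = 478.8 kg
Glass = batch − LOI = 2491 − 478.8 = 2012 kg

LOI loss = 478.8 kg; glass = 2012 kg; yield = 80.78%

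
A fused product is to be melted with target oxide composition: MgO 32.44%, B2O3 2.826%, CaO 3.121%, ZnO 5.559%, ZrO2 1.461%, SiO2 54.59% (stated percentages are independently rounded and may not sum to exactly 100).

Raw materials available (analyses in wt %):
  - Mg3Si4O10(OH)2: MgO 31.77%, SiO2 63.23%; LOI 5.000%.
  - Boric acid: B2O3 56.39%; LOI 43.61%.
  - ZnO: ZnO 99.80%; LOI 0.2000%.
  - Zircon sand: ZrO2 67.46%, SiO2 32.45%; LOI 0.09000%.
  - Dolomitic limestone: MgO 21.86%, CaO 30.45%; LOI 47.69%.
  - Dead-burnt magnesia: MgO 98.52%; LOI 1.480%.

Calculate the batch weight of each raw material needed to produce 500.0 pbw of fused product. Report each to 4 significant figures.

Working values appear rounded to four significant digits between the steps. All arithmetic runs at full float precision end to end — each reported figure carries a single rounding — all derived quantities, including the six compositions, glass mass, the totals, LOI, the yield, are recomputed using the weight values for 500.0 pbw of glass at exact precision as they appear in the problem or the answer.
Oxide-by-oxide targets in 500.0 pbw fused product:
  MgO: 32.44% × 500.0 = 162.2 pbw
  B2O3: 2.826% × 500.0 = 14.13 pbw
  CaO: 3.121% × 500.0 = 15.60 pbw
  ZnO: 5.559% × 500.0 = 27.80 pbw
  ZrO2: 1.461% × 500.0 = 7.305 pbw
  SiO2: 54.59% × 500.0 = 273.0 pbw
A balance pass over the oxides, with the batch weights as given, on the stated basis (delivered sums recover each target given rounding of the digits):
  MgO: 426.1·0.3177 + 51.25·0.2186 + 15.85·0.9852 = 162.2 pbw (target 162.2 pbw)
  B2O3: 25.06·0.5639 = 14.13 pbw (target 14.13 pbw)
  CaO: 51.25·0.3045 = 15.61 pbw (target 15.60 pbw)
  ZnO: 27.85·0.9980 = 27.79 pbw (target 27.80 pbw)
  ZrO2: 10.83·0.6746 = 7.306 pbw (target 7.305 pbw)
  SiO2: 426.1·0.6323 + 10.83·0.3245 = 272.9 pbw (target 273.0 pbw)
Consistency of the glass mass: net batch after ignition = 500.0 pbw (oxide target masses add up to 500.0 pbw; with the basis standing at 500.0 pbw — gaps are rounding artifacts).
Batch grand total — Σ batch = 556.9 pbw; ignition loss, Σ(batch × LOI) = 56.97 pbw; the yield ratio, glass ÷ batch: 89.77%.

Batch per 500.0 pbw fused product:
  Mg3Si4O10(OH)2: 426.1 pbw
  Boric acid: 25.06 pbw
  ZnO: 27.85 pbw
  Zircon sand: 10.83 pbw
  Dolomitic limestone: 51.25 pbw
  Dead-burnt magnesia: 15.85 pbw
Total batch = 556.9 pbw; LOI loss = 56.97 pbw; yield = 89.77%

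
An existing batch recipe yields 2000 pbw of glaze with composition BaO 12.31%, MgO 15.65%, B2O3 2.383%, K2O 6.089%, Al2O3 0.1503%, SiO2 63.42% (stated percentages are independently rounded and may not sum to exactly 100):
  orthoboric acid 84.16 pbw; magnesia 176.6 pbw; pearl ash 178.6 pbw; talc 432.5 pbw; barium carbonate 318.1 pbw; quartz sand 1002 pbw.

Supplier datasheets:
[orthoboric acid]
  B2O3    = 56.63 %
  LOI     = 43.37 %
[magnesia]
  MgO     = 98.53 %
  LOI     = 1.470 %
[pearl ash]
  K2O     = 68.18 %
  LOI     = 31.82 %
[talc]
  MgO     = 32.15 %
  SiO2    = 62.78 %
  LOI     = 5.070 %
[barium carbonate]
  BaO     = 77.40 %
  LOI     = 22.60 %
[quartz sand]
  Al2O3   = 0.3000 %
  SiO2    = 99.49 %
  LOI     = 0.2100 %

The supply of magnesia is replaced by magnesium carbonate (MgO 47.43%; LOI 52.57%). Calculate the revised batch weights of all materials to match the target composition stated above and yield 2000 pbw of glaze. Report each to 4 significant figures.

Each numeric step keeps full float precision from first step to last; in-progress results appear, with 4-significant-figure rounding, at each printed step — each reported figure is rounded exactly once; derived quantities (the six compositions, LOI, the yield, the totals, net glass mass) are carried from the batch weights for 2000 pbw of glass at exact precision, exactly as shown in problem or answer.
Target oxide masses per 2000 pbw glaze:
  BaO: 12.31% × 2000 = 246.2 pbw
  MgO: 15.65% × 2000 = 313.0 pbw
  B2O3: 2.383% × 2000 = 47.66 pbw
  K2O: 6.089% × 2000 = 121.8 pbw
  Al2O3: 0.1503% × 2000 = 3.006 pbw
  SiO2: 63.42% × 2000 = 1268 pbw
Mass-balance tally per oxide working from each reported weight, on the stated basis (summed amounts equal target values within answer rounding):
  BaO: 318.1·0.7740 = 246.2 pbw (target 246.2 pbw)
  MgO: 366.8·0.4743 + 432.5·0.3215 = 313.0 pbw (target 313.0 pbw)
  B2O3: 84.16·0.5663 = 47.66 pbw (target 47.66 pbw)
  K2O: 178.6·0.6818 = 121.8 pbw (target 121.8 pbw)
  Al2O3: 1002·0.003000 = 3.006 pbw (target 3.006 pbw)
  SiO2: 432.5·0.6278 + 1002·0.9949 = 1268 pbw (target 1268 pbw)
Glass-mass closure: net batch after ignition = 2000 pbw (oxide target masses add up to 2000 pbw; the stated basis being 2000 pbw — any gap is answer rounding).
Batch grand total — Σ batch = 2382 pbw; Σ batch·LOI gives LOI loss = 382.1 pbw; yield, glass over the total, = 83.96%.

Revised batch per 2000 pbw glaze:
  orthoboric acid: 84.16 pbw
  magnesium carbonate: 366.8 pbw
  pearl ash: 178.6 pbw
  talc: 432.5 pbw
  barium carbonate: 318.1 pbw
  quartz sand: 1002 pbw
Total batch = 2382 pbw; LOI loss = 382.1 pbw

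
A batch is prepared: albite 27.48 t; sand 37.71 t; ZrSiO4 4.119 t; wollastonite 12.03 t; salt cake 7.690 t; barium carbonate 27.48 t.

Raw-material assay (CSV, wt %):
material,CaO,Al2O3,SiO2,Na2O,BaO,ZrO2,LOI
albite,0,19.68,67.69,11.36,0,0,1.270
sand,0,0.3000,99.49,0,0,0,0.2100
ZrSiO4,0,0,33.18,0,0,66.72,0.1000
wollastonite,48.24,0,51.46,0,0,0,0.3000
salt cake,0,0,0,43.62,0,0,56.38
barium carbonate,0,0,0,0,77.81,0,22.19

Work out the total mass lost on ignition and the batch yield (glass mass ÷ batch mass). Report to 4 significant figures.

Working values are displayed (rounded to 4 significant digits) when written out — the whole derivation carries exact precision through the solve; each reported figure takes exactly one rounding; the derived quantities, including the totals, net glass mass, the yield, six oxide percentages, LOI, are recomputed starting from the weights at 105.6 t of glass in full precision as given in question or answer.
Loss on ignition, line by line:
  albite: 27.48 × 0.01270 = 0.3490 t
  sand: 37.71 × 0.002100 = 0.07919 t
  ZrSiO4: 4.119 × 0.001000 = 0.004119 t
  wollastonite: 12.03 × 0.003000 = 0.03609 t
  salt cake: 7.690 × 0.5638 = 4.336 t
  barium carbonate: 27.48 × 0.2219 = 6.098 t
Total LOI = 10.90 t
Glass = batch − LOI = 116.5 − 10.90 = 105.6 t

LOI loss = 10.90 t; glass = 105.6 t; yield = 90.64%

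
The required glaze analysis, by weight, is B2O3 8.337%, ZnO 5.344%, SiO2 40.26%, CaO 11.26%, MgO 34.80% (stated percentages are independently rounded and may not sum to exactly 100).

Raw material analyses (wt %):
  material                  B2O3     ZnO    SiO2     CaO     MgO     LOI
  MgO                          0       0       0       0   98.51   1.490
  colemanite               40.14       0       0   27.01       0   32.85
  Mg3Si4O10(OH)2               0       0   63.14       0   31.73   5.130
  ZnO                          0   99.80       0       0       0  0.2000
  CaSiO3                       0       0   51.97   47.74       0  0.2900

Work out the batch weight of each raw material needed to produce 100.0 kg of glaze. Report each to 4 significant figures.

Batch per 100.0 kg glaze:
  MgO: 17.93 kg
  colemanite: 20.77 kg
  Mg3Si4O10(OH)2: 54.02 kg
  ZnO: 5.355 kg
  CaSiO3: 11.84 kg
Total batch = 109.9 kg; LOI loss = 9.906 kg; yield = 90.99%

Intermediates appear (rounded to four significant digits) in the printout. Every computation keeps exact precision in every operation. Each reported figure undergoes a single rounding; derived quantities (net glass mass, the totals, the yield, five oxide percentages, LOI) are rebuilt from the batch weights for 100.0 kg of glass in full precision, as written in the problem or answer text.
Target oxide masses per 100.0 kg glaze:
  B2O3: 8.337% × 100.0 = 8.337 kg
  ZnO: 5.344% × 100.0 = 5.344 kg
  SiO2: 40.26% × 100.0 = 40.26 kg
  CaO: 11.26% × 100.0 = 11.26 kg
  MgO: 34.80% × 100.0 = 34.80 kg
Balance tally, oxide-wise, using the reported weights, at the basis given (delivered sums recover each target inside rounding margins):
  B2O3: 20.77·0.4014 = 8.337 kg (target 8.337 kg)
  ZnO: 5.355·0.9980 = 5.344 kg (target 5.344 kg)
  SiO2: 54.02·0.6314 + 11.84·0.5197 = 40.26 kg (target 40.26 kg)
  CaO: 20.77·0.2701 + 11.84·0.4774 = 11.26 kg (target 11.26 kg)
  MgO: 17.93·0.9851 + 54.02·0.3173 = 34.80 kg (target 34.80 kg)
The glass-mass cross-check: Σ batch − LOI loss = 100.0 kg (the targets, summed, come to 100.0 kg; basis as stated: 100.0 kg — gaps are rounding artifacts).
Batch total: Σ batch = 109.9 kg; Σ batch·LOI gives LOI loss = 9.906 kg; yield = glass ÷ total batch = 90.99%.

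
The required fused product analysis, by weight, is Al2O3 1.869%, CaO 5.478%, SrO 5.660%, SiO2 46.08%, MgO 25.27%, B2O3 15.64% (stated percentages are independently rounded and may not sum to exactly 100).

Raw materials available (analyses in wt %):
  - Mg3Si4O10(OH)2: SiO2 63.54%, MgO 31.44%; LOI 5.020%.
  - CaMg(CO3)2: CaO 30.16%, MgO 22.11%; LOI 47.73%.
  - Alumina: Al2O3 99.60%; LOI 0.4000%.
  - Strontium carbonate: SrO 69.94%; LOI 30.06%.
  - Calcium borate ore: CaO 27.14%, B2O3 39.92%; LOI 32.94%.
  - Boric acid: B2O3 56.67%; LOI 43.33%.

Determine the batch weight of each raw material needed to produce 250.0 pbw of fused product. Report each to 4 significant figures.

Rounding to four significant digits governs each intermediate as shown; full precision is carried in all steps — exactly one rounding goes into each reported value — all derived quantities, including ignition loss, glass mass, the totals, the six compositions, the yield, are computed from the batch weights for 250.0 pbw of glass in full precision, as set out in question or answer.
The oxide mass targets at 250.0 pbw fused product:
  Al2O3: 1.869% × 250.0 = 4.672 pbw
  CaO: 5.478% × 250.0 = 13.70 pbw
  SrO: 5.660% × 250.0 = 14.15 pbw
  SiO2: 46.08% × 250.0 = 115.2 pbw
  MgO: 25.27% × 250.0 = 63.18 pbw
  B2O3: 15.64% × 250.0 = 39.10 pbw
Sums-versus-targets review using the reported weights, against the basis in use (sum by sum, the targets are met modulo rounding of the values):
  Al2O3: 4.691·0.9960 = 4.672 pbw (target 4.672 pbw)
  CaO: 27.92·0.3016 + 19.43·0.2714 = 13.69 pbw (target 13.70 pbw)
  SrO: 20.23·0.6994 = 14.15 pbw (target 14.15 pbw)
  SiO2: 181.3·0.6354 = 115.2 pbw (target 115.2 pbw)
  MgO: 181.3·0.3144 + 27.92·0.2211 = 63.17 pbw (target 63.18 pbw)
  B2O3: 19.43·0.3992 + 55.31·0.5667 = 39.10 pbw (target 39.10 pbw)
Glass mass check: net batch after ignition = 250.0 pbw (summing oxide targets gives 250.0 pbw; basis as stated: 250.0 pbw — any gap is answer rounding).
Adding the batch up: Σ batch = 308.9 pbw; LOI removed, Σ of batch·LOI: 58.89 pbw; yield, glass over the total, = 80.93%.

Batch per 250.0 pbw fused product:
  Mg3Si4O10(OH)2: 181.3 pbw
  CaMg(CO3)2: 27.92 pbw
  Alumina: 4.691 pbw
  Strontium carbonate: 20.23 pbw
  Calcium borate ore: 19.43 pbw
  Boric acid: 55.31 pbw
Total batch = 308.9 pbw; LOI loss = 58.89 pbw; yield = 80.93%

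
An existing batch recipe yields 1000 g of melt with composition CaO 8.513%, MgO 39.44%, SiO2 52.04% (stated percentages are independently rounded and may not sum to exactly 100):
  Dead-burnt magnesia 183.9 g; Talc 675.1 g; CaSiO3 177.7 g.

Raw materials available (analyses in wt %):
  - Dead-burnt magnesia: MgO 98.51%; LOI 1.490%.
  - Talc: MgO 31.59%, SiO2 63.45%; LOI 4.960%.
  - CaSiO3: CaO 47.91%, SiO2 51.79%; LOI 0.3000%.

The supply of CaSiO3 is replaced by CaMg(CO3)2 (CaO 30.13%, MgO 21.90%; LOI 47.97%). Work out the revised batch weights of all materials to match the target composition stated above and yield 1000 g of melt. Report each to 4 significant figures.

Revised batch per 1000 g melt:
  Dead-burnt magnesia: 74.54 g
  Talc: 820.2 g
  CaMg(CO3)2: 282.5 g
Total batch = 1177 g; LOI loss = 177.3 g

Intermediates appear rounded to four significant digits. The working math keeps exact precision throughout; every reported figure takes just one rounding. The derived quantities, including the three compositions, LOI, glass mass, the yield, totals, are computed starting from the weights at 1000 g of glass in full float precision as quoted within the question or the answer.
Target masses of each oxide per 1000 g melt:
  CaO: 8.513% × 1000 = 85.13 g
  MgO: 39.44% × 1000 = 394.4 g
  SiO2: 52.04% × 1000 = 520.4 g
Per-oxide balance check using the reported weights, at the basis given (delivered sums recover each target exact up to rounding of places):
  CaO: 282.5·0.3013 = 85.12 g (target 85.13 g)
  MgO: 74.54·0.9851 + 820.2·0.3159 + 282.5·0.2190 = 394.4 g (target 394.4 g)
  SiO2: 820.2·0.6345 = 520.4 g (target 520.4 g)
Glass-mass sanity pass: net batch after ignition = 999.9 g (the Σ of target masses is 999.9 g; stated basis 1000 g — rounding explains the deltas).
Adding the batch up: Σ batch = 1177 g; LOI removed, Σ of batch·LOI: 177.3 g; yield, glass over the total, = 84.94%.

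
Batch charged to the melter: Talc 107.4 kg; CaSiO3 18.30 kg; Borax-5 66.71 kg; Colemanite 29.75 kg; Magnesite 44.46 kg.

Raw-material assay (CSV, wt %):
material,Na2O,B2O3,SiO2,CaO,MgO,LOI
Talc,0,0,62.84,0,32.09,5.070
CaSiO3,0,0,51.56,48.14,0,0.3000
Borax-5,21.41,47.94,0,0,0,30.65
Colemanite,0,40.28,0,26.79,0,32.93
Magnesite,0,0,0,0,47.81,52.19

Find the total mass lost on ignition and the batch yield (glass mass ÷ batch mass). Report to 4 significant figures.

LOI loss = 58.95 kg; glass = 207.7 kg; yield = 77.89%

The working math runs at full float precision through the solve. The intermediate values are printed rounded to four significant figures as written — a single rounding completes every reported value. The derived quantities, including the yield, totals, glass mass, ignition loss, the five compositions, are computed from the batch weights per 207.7 kg of glass in exact precision, as they appear in the problem or the answer.
Per-material ignition loss:
  Talc: 107.4 × 0.05070 = 5.445 kg
  CaSiO3: 18.30 × 0.003000 = 0.05490 kg
  Borax-5: 66.71 × 0.3065 = 20.45 kg
  Colemanite: 29.75 × 0.3293 = 9.797 kg
  Magnesite: 44.46 × 0.5219 = 23.20 kg
Total LOI = 58.95 kg
Glass = batch − LOI = 266.6 − 58.95 = 207.7 kg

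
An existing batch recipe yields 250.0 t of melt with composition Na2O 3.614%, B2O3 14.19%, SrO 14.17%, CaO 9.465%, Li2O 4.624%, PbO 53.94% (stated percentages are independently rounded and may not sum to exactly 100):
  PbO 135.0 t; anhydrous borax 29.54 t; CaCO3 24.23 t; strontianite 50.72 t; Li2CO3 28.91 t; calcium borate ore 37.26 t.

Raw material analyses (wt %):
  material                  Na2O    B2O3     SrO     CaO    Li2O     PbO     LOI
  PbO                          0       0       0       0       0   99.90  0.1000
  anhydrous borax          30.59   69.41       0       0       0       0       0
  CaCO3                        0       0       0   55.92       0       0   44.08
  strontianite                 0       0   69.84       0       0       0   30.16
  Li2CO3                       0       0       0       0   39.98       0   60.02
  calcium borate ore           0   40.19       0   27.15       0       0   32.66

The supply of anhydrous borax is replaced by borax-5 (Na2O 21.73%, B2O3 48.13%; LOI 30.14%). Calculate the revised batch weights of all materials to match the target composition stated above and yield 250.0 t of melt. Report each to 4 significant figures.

Working values are printed, rounded to 4 significant digits, between the steps; the whole derivation runs at full float precision throughout. A single rounding finalizes every reported result — derived quantities (totals, glass mass, the yield, LOI, the six compositions) are computed from the weighed amounts for 250.0 t of glass in exact precision as written in the problem or the answer.
Oxide mass targets, per 250.0 t melt:
  Na2O: 3.614% × 250.0 = 9.035 t
  B2O3: 14.19% × 250.0 = 35.48 t
  SrO: 14.17% × 250.0 = 35.42 t
  CaO: 9.465% × 250.0 = 23.66 t
  Li2O: 4.624% × 250.0 = 11.56 t
  PbO: 53.94% × 250.0 = 134.8 t
Sums-versus-targets review given the weights on record, relative to the basis at hand (each sum matches its target mass inside rounding margins):
  Na2O: 41.58·0.2173 = 9.035 t (target 9.035 t)
  B2O3: 41.58·0.4813 + 38.48·0.4019 = 35.48 t (target 35.48 t)
  SrO: 50.72·0.6984 = 35.42 t (target 35.42 t)
  CaO: 23.63·0.5592 + 38.48·0.2715 = 23.66 t (target 23.66 t)
  Li2O: 28.91·0.3998 = 11.56 t (target 11.56 t)
  PbO: 135.0·0.9990 = 134.9 t (target 134.8 t)
Auditing the glass mass value: batch total minus LOI = 250.0 t (oxide target masses add up to 250.0 t; stated basis 250.0 t — any gap is answer rounding).
Batch grand total — Σ batch = 318.3 t; loss to ignition Σ batch·LOI = 68.30 t; glass ÷ batch gives a yield of 78.54%.

Revised batch per 250.0 t melt:
  PbO: 135.0 t
  borax-5: 41.58 t
  CaCO3: 23.63 t
  strontianite: 50.72 t
  Li2CO3: 28.91 t
  calcium borate ore: 38.48 t
Total batch = 318.3 t; LOI loss = 68.30 t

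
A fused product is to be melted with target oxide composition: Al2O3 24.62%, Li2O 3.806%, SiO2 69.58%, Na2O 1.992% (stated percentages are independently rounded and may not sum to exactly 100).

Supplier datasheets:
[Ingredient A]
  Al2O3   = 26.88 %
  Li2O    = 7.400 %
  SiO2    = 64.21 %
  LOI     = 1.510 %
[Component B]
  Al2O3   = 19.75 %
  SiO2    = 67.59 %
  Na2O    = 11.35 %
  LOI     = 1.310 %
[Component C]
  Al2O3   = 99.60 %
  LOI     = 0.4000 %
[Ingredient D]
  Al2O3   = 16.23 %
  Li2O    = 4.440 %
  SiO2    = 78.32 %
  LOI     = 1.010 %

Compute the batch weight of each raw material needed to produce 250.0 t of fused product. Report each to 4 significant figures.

Batch per 250.0 t fused product:
  Ingredient A: 35.50 t
  Component B: 43.88 t
  Component C: 18.24 t
  Ingredient D: 155.1 t
Total batch = 252.7 t; LOI loss = 2.750 t; yield = 98.91%

In-progress results are shown, rounded to four significant figures, in the printout; every computation maintains full precision at every stage. Each reported result is rounded only once; the derived quantities, including net glass mass, totals, LOI, yield, the four compositions, are carried starting from the weights for 250.0 t of glass at full float precision precisely as stated by problem or answer.
The oxide mass targets at 250.0 t fused product:
  Al2O3: 24.62% × 250.0 = 61.55 t
  Li2O: 3.806% × 250.0 = 9.515 t
  SiO2: 69.58% × 250.0 = 174.0 t
  Na2O: 1.992% × 250.0 = 4.980 t
Verifying the oxide balance on the weights just shown, at the basis given (delivered sums recover each target once rounding is allowed for):
  Al2O3: 35.50·0.2688 + 43.88·0.1975 + 18.24·0.9960 + 155.1·0.1623 = 61.55 t (target 61.55 t)
  Li2O: 35.50·0.07400 + 155.1·0.04440 = 9.513 t (target 9.515 t)
  SiO2: 35.50·0.6421 + 43.88·0.6759 + 155.1·0.7832 = 173.9 t (target 174.0 t)
  Na2O: 43.88·0.1135 = 4.980 t (target 4.980 t)
Mass balance on the glass: the batch minus its LOI: 250.0 t (targets for the oxides total 250.0 t; versus the stated basis of 250.0 t — gaps are rounding artifacts).
Batch grand total — Σ batch = 252.7 t; LOI loss = Σ batch·LOI = 2.750 t; glass ÷ batch gives a yield of 98.91%.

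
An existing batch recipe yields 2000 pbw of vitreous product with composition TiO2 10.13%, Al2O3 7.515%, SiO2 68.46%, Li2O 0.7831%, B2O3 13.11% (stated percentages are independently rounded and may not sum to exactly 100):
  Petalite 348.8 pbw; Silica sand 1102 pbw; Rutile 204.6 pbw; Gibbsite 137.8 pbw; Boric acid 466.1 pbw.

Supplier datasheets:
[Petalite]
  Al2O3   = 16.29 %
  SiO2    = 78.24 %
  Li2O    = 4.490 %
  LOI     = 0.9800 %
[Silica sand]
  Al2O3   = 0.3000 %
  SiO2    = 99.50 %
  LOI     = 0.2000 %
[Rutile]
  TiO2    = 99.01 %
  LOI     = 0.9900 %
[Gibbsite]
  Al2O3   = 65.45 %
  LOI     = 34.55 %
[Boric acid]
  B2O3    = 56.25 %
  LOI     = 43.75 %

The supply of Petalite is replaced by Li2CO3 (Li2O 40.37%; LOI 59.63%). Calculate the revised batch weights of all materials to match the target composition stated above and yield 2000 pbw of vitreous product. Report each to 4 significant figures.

The working math keeps exact precision all the way through. Intermediates are shown rounded to four significant digits at each printed step — each reported value carries a single rounding. The derived quantities are computed from the weighed amounts per 2000 pbw of glass at full float precision (the yield, net glass mass, LOI, the five compositions, the totals), as given in question or answer.
Target masses of each oxide per 2000 pbw vitreous product:
  TiO2: 10.13% × 2000 = 202.6 pbw
  Al2O3: 7.515% × 2000 = 150.3 pbw
  SiO2: 68.46% × 2000 = 1369 pbw
  Li2O: 0.7831% × 2000 = 15.66 pbw
  B2O3: 13.11% × 2000 = 262.2 pbw
Verifying the oxide balance from the weights as reported, under the basis named above (target by target, the sums agree once rounding is allowed for):
  TiO2: 204.6·0.9901 = 202.6 pbw (target 202.6 pbw)
  Al2O3: 1376·0.003000 + 223.3·0.6545 = 150.3 pbw (target 150.3 pbw)
  SiO2: 1376·0.9950 = 1369 pbw (target 1369 pbw)
  Li2O: 38.80·0.4037 = 15.66 pbw (target 15.66 pbw)
  B2O3: 466.1·0.5625 = 262.2 pbw (target 262.2 pbw)
The glass-mass cross-check: batch total minus LOI = 2000 pbw (targets for the oxides total 2000 pbw; versus the stated basis of 2000 pbw — any gap is answer rounding).
Adding the batch up: Σ batch = 2309 pbw; ignition loss, Σ(batch × LOI) = 309.0 pbw; yield, glass over the total, = 86.62%.

Revised batch per 2000 pbw vitreous product:
  Li2CO3: 38.80 pbw
  Silica sand: 1376 pbw
  Rutile: 204.6 pbw
  Gibbsite: 223.3 pbw
  Boric acid: 466.1 pbw
Total batch = 2309 pbw; LOI loss = 309.0 pbw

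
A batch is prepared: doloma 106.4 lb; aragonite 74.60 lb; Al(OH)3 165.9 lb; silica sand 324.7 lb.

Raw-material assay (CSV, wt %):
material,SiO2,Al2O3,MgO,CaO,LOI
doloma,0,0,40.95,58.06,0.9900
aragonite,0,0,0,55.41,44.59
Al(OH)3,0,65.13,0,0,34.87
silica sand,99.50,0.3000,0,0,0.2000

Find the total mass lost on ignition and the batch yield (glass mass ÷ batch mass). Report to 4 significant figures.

LOI loss = 92.82 lb; glass = 578.8 lb; yield = 86.18%

All arithmetic runs at exact precision at each step. The intermediate values are shown, rounded to four significant figures, when written out; each reported number sees exactly one rounding. The derived quantities, including LOI, totals, glass mass, yield, four oxide percentages, are rebuilt from the weighed amounts per 578.8 lb of glass in full float precision, exactly as printed in either problem or answer.
Loss on ignition, line by line:
  doloma: 106.4 × 0.009900 = 1.053 lb
  aragonite: 74.60 × 0.4459 = 33.26 lb
  Al(OH)3: 165.9 × 0.3487 = 57.85 lb
  silica sand: 324.7 × 0.002000 = 0.6494 lb
Total LOI = 92.82 lb
Glass = batch − LOI = 671.6 − 92.82 = 578.8 lb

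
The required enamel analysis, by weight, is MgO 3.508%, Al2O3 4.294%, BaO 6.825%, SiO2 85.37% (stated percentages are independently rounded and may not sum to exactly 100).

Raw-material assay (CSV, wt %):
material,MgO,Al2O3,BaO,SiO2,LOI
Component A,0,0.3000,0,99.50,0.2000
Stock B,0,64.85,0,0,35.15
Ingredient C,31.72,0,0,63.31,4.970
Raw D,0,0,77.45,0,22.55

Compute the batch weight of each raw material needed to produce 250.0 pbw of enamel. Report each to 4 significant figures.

Batch per 250.0 pbw enamel:
  Component A: 196.9 pbw
  Stock B: 15.64 pbw
  Ingredient C: 27.65 pbw
  Raw D: 22.03 pbw
Total batch = 262.2 pbw; LOI loss = 12.23 pbw; yield = 95.33%

The whole derivation runs at full float precision from start to finish. Rounding to four significant figures extends to every in-between result as displayed. Every reported value is rounded a single time — all derived quantities, including net glass mass, four oxide percentages, the totals, LOI, yield, are rebuilt using the weight values on 250.0 pbw of glass in full float precision exactly as printed in the problem or the answer.
Oxide-by-oxide targets in 250.0 pbw enamel:
  MgO: 3.508% × 250.0 = 8.770 pbw
  Al2O3: 4.294% × 250.0 = 10.74 pbw
  BaO: 6.825% × 250.0 = 17.06 pbw
  SiO2: 85.37% × 250.0 = 213.4 pbw
Checking each oxide sum applying the batch weights above, per the basis as stated (delivered sums recover each target inside rounding margins):
  MgO: 27.65·0.3172 = 8.771 pbw (target 8.770 pbw)
  Al2O3: 196.9·0.003000 + 15.64·0.6485 = 10.73 pbw (target 10.74 pbw)
  BaO: 22.03·0.7745 = 17.06 pbw (target 17.06 pbw)
  SiO2: 196.9·0.9950 + 27.65·0.6331 = 213.4 pbw (target 213.4 pbw)
Auditing the glass mass value: the batch minus its LOI: 250.0 pbw (the targets, summed, come to 250.0 pbw; against the stated basis, 250.0 pbw — a pure rounding effect).
Batch grand total — Σ batch = 262.2 pbw; ignition loss, Σ(batch × LOI) = 12.23 pbw; as yield: glass ÷ batch → 95.33%.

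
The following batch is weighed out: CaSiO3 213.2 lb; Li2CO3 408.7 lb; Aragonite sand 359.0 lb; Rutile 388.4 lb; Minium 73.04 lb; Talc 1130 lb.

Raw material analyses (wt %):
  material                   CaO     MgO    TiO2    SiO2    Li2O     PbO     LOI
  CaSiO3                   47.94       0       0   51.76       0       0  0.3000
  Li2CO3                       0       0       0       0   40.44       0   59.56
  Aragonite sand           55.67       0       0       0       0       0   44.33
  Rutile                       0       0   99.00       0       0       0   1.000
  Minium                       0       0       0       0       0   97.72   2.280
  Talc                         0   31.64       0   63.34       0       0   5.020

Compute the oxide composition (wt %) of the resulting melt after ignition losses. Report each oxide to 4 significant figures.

Glass mass = 2107 lb (batch 2572 − LOI 465.5).
Composition: CaO 14.34%, MgO 16.97%, TiO2 18.25%, SiO2 39.21%, Li2O 7.845%, PbO 3.388%

Mid-chain values are printed (rounded to 4 significant figures) between the steps; all internal work holds full float precision all the way through. Each reported value undergoes a single rounding; derived quantities (the six compositions, yield, the totals, glass mass, ignition loss) are recomputed at full precision from the weighed amounts per 2107 lb of glass, as quoted within the problem or the answer.
Oxide masses out of the charge:
  CaO: 213.2·0.4794 + 359.0·0.5567 = 302.1 lb
  MgO: 1130·0.3164 = 357.5 lb
  TiO2: 388.4·0.9900 = 384.5 lb
  SiO2: 213.2·0.5176 + 1130·0.6334 = 826.1 lb
  Li2O: 408.7·0.4044 = 165.3 lb
  PbO: 73.04·0.9772 = 71.37 lb
LOI: 213.2·0.003000 + 408.7·0.5956 + 359.0·0.4433 + 388.4·0.01000 + 73.04·0.02280 + 1130·0.05020 = 465.5 lb
Glass mass = batch − LOI = 2572 − 465.5 = 2107 lb (= Σ oxide masses)
wt % = 100 × oxide mass / glass mass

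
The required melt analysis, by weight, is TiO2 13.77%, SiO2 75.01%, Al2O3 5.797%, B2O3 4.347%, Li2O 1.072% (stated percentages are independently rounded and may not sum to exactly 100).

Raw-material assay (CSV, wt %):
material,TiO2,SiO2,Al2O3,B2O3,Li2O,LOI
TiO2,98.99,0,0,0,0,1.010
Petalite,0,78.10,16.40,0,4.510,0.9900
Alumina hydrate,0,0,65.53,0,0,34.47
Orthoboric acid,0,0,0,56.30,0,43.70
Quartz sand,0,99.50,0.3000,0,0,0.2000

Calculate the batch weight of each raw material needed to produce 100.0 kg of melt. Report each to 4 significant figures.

Each numeric step carries full float precision at all times — values along the way are shown (rounded to 4 significant digits) alongside each step — a single rounding finalizes each reported value — all derived quantities (net glass mass, LOI, the totals, yield, the five compositions) are carried using the weight values on 100.0 kg of glass in exact precision, as set out in the problem or answer text.
Per-oxide target masses for 100.0 kg melt:
  TiO2: 13.77% × 100.0 = 13.77 kg
  SiO2: 75.01% × 100.0 = 75.01 kg
  Al2O3: 5.797% × 100.0 = 5.797 kg
  B2O3: 4.347% × 100.0 = 4.347 kg
  Li2O: 1.072% × 100.0 = 1.072 kg
Per-oxide balance check using the reported weights, versus the basis set out (sum by sum, the targets are met exact up to rounding of places):
  TiO2: 13.91·0.9899 = 13.77 kg (target 13.77 kg)
  SiO2: 23.77·0.7810 + 56.73·0.9950 = 75.01 kg (target 75.01 kg)
  Al2O3: 23.77·0.1640 + 2.638·0.6553 + 56.73·0.003000 = 5.797 kg (target 5.797 kg)
  B2O3: 7.721·0.5630 = 4.347 kg (target 4.347 kg)
  Li2O: 23.77·0.04510 = 1.072 kg (target 1.072 kg)
Glass-mass sanity pass: total charge less LOI = 100.0 kg (oxide target masses add up to 100.0 kg; versus the stated basis of 100.0 kg — rounding explains the deltas).
Whole-batch sum: Σ batch = 104.8 kg; Σ batch·LOI gives LOI loss = 4.773 kg; as yield: glass ÷ batch → 95.44%.

Batch per 100.0 kg melt:
  TiO2: 13.91 kg
  Petalite: 23.77 kg
  Alumina hydrate: 2.638 kg
  Orthoboric acid: 7.721 kg
  Quartz sand: 56.73 kg
Total batch = 104.8 kg; LOI loss = 4.773 kg; yield = 95.44%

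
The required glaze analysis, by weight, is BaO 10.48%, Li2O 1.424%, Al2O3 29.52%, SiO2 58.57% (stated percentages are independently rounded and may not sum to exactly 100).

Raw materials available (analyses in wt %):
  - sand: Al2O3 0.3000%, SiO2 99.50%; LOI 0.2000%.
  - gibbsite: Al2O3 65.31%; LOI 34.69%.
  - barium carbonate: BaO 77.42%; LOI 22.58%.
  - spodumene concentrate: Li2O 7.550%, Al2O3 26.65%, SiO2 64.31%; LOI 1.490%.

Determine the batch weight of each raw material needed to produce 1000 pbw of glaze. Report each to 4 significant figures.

Batch per 1000 pbw glaze:
  sand: 466.7 pbw
  gibbsite: 372.9 pbw
  barium carbonate: 135.4 pbw
  spodumene concentrate: 188.6 pbw
Total batch = 1164 pbw; LOI loss = 163.7 pbw; yield = 85.93%

In-progress results appear, rounded to 4 significant figures, on the page; the whole derivation holds full precision through every step. Each reported figure is rounded exactly once. Derived quantities are recomputed in full float precision (totals, LOI, the yield, four oxide percentages, net glass mass) starting from the weights on 1000 pbw of glass, exactly as printed in problem or answer.
Target masses of each oxide per 1000 pbw glaze:
  BaO: 10.48% × 1000 = 104.8 pbw
  Li2O: 1.424% × 1000 = 14.24 pbw
  Al2O3: 29.52% × 1000 = 295.2 pbw
  SiO2: 58.57% × 1000 = 585.7 pbw
Sums-versus-targets review applying the batch weights above, relative to the basis at hand (oxide sums agree with the targets once rounding is allowed for):
  BaO: 135.4·0.7742 = 104.8 pbw (target 104.8 pbw)
  Li2O: 188.6·0.07550 = 14.24 pbw (target 14.24 pbw)
  Al2O3: 466.7·0.003000 + 372.9·0.6531 + 188.6·0.2665 = 295.2 pbw (target 295.2 pbw)
  SiO2: 466.7·0.9950 + 188.6·0.6431 = 585.7 pbw (target 585.7 pbw)
Glass-mass closure: whole batch net of LOI = 999.9 pbw (oxide target masses add up to 999.9 pbw; against the stated basis, 1000 pbw — any gap is answer rounding).
Batch total: Σ batch = 1164 pbw; ignition loss, Σ(batch × LOI) = 163.7 pbw; glass ÷ batch gives a yield of 85.93%.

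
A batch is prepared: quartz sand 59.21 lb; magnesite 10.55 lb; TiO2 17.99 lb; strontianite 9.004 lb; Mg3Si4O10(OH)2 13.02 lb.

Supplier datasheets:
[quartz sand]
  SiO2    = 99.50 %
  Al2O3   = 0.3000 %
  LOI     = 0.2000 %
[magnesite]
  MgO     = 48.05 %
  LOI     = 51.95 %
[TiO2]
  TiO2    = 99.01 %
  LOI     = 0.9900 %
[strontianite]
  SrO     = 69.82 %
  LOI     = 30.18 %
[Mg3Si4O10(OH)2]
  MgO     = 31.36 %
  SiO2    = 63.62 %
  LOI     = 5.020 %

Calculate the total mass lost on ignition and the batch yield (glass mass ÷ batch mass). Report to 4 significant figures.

The whole derivation keeps full precision from start to finish; in-progress results are displayed rounded off to 4 significant digits when written out; every reported number is rounded once only — derived quantities (totals, the yield, net glass mass, ignition loss, five oxide percentages) are recomputed in exact precision starting from the weights on 100.6 lb of glass, as they appear in either problem or answer.
Each material's LOI contribution:
  quartz sand: 59.21 × 0.002000 = 0.1184 lb
  magnesite: 10.55 × 0.5195 = 5.481 lb
  TiO2: 17.99 × 0.009900 = 0.1781 lb
  strontianite: 9.004 × 0.3018 = 2.717 lb
  Mg3Si4O10(OH)2: 13.02 × 0.05020 = 0.6536 lb
Total LOI = 9.148 lb
Glass = batch − LOI = 109.8 − 9.148 = 100.6 lb

LOI loss = 9.148 lb; glass = 100.6 lb; yield = 91.67%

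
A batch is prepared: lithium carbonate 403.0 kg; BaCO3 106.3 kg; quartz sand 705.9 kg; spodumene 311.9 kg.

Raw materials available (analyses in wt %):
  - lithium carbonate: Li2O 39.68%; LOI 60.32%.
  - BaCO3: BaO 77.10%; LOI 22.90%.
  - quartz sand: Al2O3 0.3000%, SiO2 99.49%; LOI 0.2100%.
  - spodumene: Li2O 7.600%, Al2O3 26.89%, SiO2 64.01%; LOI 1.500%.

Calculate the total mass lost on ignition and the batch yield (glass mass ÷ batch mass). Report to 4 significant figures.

LOI loss = 273.6 kg; glass = 1254 kg; yield = 82.08%

The intermediate values are displayed rounded to four significant figures in the working; every computation carries exact precision in all steps. A single rounding yields each reported figure; derived quantities, which include yield, the totals, four oxide percentages, net glass mass, LOI, are rebuilt in full float precision, as given in the problem or the answer, from the weighed amounts on 1254 kg of glass.
Loss on ignition, line by line:
  lithium carbonate: 403.0 × 0.6032 = 243.1 kg
  BaCO3: 106.3 × 0.2290 = 24.34 kg
  quartz sand: 705.9 × 0.002100 = 1.482 kg
  spodumene: 311.9 × 0.01500 = 4.678 kg
Total LOI = 273.6 kg
Glass = batch − LOI = 1527 − 273.6 = 1254 kg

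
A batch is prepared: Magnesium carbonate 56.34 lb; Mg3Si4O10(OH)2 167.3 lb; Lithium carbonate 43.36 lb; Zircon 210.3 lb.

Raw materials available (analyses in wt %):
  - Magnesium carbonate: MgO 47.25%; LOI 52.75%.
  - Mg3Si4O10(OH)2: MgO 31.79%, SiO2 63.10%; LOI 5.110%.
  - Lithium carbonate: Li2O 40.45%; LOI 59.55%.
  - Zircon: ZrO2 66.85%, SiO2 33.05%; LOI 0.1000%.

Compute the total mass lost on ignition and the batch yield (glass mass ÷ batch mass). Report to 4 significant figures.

LOI loss = 64.30 lb; glass = 413.0 lb; yield = 86.53%

In-progress results are displayed, rounded to 4 significant digits, on the page. Every computation runs at full float precision in all steps — every reported figure includes exactly one rounding; the derived quantities are computed in full precision (net glass mass, the totals, the yield, four oxide percentages, LOI) starting from the weights at 413.0 lb of glass, as written in the problem or the answer.
Ignition loss by material:
  Magnesium carbonate: 56.34 × 0.5275 = 29.72 lb
  Mg3Si4O10(OH)2: 167.3 × 0.05110 = 8.549 lb
  Lithium carbonate: 43.36 × 0.5955 = 25.82 lb
  Zircon: 210.3 × 0.001000 = 0.2103 lb
Total LOI = 64.30 lb
Glass = batch − LOI = 477.3 − 64.30 = 413.0 lb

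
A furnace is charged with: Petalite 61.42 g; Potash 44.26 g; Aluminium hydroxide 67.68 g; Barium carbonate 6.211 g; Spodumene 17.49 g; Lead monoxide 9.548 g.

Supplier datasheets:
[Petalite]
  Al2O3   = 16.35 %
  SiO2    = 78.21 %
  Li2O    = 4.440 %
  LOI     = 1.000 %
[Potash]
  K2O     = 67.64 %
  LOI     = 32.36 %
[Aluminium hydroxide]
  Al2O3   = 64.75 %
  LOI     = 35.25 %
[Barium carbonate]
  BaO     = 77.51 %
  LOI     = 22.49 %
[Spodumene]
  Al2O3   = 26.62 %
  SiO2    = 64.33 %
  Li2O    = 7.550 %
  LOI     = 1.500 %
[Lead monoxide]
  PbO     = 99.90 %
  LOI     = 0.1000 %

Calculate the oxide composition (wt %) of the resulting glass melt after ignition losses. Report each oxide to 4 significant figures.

Glass mass = 166.1 g (batch 206.6 − LOI 40.46).
Composition: PbO 5.741%, Al2O3 35.22%, SiO2 35.68%, Li2O 2.436%, K2O 18.02%, BaO 2.898%

In-progress results appear (rounded to 4 significant figures) in the printout; full precision is held throughout — each reported figure is rounded once only — all derived quantities are re-derived using the weight values on 166.1 g of glass at exact precision (the six compositions, ignition loss, glass mass, the yield, totals), exactly as printed in the question or the answer.
Per-oxide mass from batch:
  PbO: 9.548·0.9990 = 9.538 g
  Al2O3: 61.42·0.1635 + 67.68·0.6475 + 17.49·0.2662 = 58.52 g
  SiO2: 61.42·0.7821 + 17.49·0.6433 = 59.29 g
  Li2O: 61.42·0.04440 + 17.49·0.07550 = 4.048 g
  K2O: 44.26·0.6764 = 29.94 g
  BaO: 6.211·0.7751 = 4.814 g
LOI: 61.42·0.01000 + 44.26·0.3236 + 67.68·0.3525 + 6.211·0.2249 + 17.49·0.01500 + 9.548·0.001000 = 40.46 g
Glass mass = batch − LOI = 206.6 − 40.46 = 166.1 g (= Σ oxide masses)
percent by weight: oxide/glass ×100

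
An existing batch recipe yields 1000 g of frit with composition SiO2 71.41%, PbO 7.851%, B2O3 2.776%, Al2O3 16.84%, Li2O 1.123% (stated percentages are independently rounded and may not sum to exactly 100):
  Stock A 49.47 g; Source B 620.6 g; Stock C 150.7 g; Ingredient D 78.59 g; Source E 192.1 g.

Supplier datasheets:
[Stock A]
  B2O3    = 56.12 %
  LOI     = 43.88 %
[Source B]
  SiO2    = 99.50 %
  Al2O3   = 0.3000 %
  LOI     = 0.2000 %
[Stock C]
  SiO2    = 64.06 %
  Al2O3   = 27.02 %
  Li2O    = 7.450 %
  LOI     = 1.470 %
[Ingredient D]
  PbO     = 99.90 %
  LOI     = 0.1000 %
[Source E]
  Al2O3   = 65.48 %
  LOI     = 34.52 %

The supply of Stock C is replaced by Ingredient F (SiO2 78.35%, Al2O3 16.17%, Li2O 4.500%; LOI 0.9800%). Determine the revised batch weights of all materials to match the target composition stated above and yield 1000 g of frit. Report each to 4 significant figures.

Revised batch per 1000 g frit:
  Stock A: 49.47 g
  Source B: 521.2 g
  Ingredient F: 249.6 g
  Ingredient D: 78.59 g
  Source E: 193.2 g
Total batch = 1092 g; LOI loss = 91.97 g

The working math runs at exact precision through every step; values along the way are shown, rounded to four significant digits, as written; every reported figure takes exactly one rounding — derived quantities (net glass mass, the totals, five oxide percentages, yield, LOI) are rebuilt in full float precision starting from the weights for 1000 g of glass, as set out in the question or the answer.
Oxide-by-oxide targets in 1000 g frit:
  SiO2: 71.41% × 1000 = 714.1 g
  PbO: 7.851% × 1000 = 78.51 g
  B2O3: 2.776% × 1000 = 27.76 g
  Al2O3: 16.84% × 1000 = 168.4 g
  Li2O: 1.123% × 1000 = 11.23 g
A balance pass over the oxides, on the weights just shown, on the stated basis (each sum matches its target mass inside rounding margins):
  SiO2: 521.2·0.9950 + 249.6·0.7835 = 714.2 g (target 714.1 g)
  PbO: 78.59·0.9990 = 78.51 g (target 78.51 g)
  B2O3: 49.47·0.5612 = 27.76 g (target 27.76 g)
  Al2O3: 521.2·0.003000 + 249.6·0.1617 + 193.2·0.6548 = 168.4 g (target 168.4 g)
  Li2O: 249.6·0.04500 = 11.23 g (target 11.23 g)
Consistency of the glass mass: whole batch net of LOI = 1000 g (targets for the oxides total 1000 g; basis as stated: 1000 g — gaps are rounding artifacts).
Total batch = Σ batch = 1092 g; LOI removed, Σ of batch·LOI: 91.97 g; the yield ratio, glass ÷ batch: 91.58%.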